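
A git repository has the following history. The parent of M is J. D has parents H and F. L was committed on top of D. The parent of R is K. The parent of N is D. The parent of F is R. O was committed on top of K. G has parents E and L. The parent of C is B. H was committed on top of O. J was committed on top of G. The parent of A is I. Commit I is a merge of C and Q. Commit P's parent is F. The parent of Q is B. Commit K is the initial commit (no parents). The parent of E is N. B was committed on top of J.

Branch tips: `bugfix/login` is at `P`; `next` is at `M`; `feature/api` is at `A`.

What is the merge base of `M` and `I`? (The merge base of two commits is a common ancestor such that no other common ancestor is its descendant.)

Ancestors of M: {D, E, F, G, H, J, K, L, M, N, O, R}.
Ancestors of I: {B, C, D, E, F, G, H, I, J, K, L, N, O, Q, R}.
Common ancestors: {D, E, F, G, H, J, K, L, N, O, R}.
Among these, J is not an ancestor of any other common ancestor — it is the merge base.

J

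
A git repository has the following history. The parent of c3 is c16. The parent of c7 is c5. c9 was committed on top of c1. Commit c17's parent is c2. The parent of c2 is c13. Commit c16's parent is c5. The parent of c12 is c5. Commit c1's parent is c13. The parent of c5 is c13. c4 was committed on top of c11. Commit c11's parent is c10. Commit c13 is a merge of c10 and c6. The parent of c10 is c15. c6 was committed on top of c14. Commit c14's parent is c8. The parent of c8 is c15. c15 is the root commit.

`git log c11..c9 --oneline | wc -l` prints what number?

6

Reachable from c9: {c1, c10, c13, c14, c15, c6, c8, c9}.
Reachable from c11: {c10, c11, c15}.
In c9's history but not c11's: {c1, c13, c14, c6, c8, c9} — 6 commits.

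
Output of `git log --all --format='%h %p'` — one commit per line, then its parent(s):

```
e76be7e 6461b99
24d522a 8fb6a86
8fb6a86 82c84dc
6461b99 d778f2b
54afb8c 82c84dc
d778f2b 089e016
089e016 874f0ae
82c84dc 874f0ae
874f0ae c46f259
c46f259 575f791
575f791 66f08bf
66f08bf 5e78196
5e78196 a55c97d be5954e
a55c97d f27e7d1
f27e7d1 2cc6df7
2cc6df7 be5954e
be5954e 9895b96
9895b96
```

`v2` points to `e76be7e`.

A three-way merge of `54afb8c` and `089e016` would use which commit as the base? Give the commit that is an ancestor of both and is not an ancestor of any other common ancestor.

874f0ae

Ancestors of 54afb8c: {2cc6df7, 54afb8c, 575f791, 5e78196, 66f08bf, 82c84dc, 874f0ae, 9895b96, a55c97d, be5954e, c46f259, f27e7d1}.
Ancestors of 089e016: {089e016, 2cc6df7, 575f791, 5e78196, 66f08bf, 874f0ae, 9895b96, a55c97d, be5954e, c46f259, f27e7d1}.
Common ancestors: {2cc6df7, 575f791, 5e78196, 66f08bf, 874f0ae, 9895b96, a55c97d, be5954e, c46f259, f27e7d1}.
Among these, 874f0ae is not an ancestor of any other common ancestor — it is the merge base.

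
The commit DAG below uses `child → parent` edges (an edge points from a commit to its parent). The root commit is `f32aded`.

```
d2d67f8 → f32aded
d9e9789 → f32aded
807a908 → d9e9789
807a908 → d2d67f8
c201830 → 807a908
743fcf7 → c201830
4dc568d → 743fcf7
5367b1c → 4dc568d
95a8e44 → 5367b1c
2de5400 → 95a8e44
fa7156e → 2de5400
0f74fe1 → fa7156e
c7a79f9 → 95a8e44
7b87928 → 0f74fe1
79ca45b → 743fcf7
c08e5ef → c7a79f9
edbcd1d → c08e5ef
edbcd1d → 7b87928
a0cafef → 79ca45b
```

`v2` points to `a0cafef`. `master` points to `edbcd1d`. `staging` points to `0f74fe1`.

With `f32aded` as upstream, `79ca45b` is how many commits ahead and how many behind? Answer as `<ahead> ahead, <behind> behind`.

6 ahead, 0 behind

Reachable from 79ca45b: {743fcf7, 79ca45b, 807a908, c201830, d2d67f8, d9e9789, f32aded}.
Reachable from f32aded: {f32aded}.
Only in 79ca45b's history (ahead): {743fcf7, 79ca45b, 807a908, c201830, d2d67f8, d9e9789} — 6.
Only in f32aded's history (behind): {} — 0.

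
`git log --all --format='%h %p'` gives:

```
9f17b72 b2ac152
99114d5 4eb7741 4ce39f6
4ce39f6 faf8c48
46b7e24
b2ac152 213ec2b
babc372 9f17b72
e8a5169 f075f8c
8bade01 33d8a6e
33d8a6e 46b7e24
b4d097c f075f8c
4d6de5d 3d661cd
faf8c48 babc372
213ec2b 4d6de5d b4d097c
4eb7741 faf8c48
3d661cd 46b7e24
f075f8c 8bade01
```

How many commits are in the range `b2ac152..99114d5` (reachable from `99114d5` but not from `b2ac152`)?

6

Reachable from 99114d5: {213ec2b, 33d8a6e, 3d661cd, 46b7e24, 4ce39f6, 4d6de5d, 4eb7741, 8bade01, 99114d5, 9f17b72, b2ac152, b4d097c, babc372, f075f8c, faf8c48}.
Reachable from b2ac152: {213ec2b, 33d8a6e, 3d661cd, 46b7e24, 4d6de5d, 8bade01, b2ac152, b4d097c, f075f8c}.
In 99114d5's history but not b2ac152's: {4ce39f6, 4eb7741, 99114d5, 9f17b72, babc372, faf8c48} — 6 commits.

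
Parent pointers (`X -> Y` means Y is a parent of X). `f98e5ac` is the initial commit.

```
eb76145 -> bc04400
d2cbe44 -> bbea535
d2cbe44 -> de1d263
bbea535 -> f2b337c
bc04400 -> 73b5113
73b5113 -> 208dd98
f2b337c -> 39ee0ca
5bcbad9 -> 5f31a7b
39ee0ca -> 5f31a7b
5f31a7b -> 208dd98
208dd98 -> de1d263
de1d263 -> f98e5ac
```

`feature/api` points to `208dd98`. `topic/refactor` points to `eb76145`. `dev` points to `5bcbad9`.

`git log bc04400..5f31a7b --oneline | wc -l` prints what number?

1

Reachable from 5f31a7b: {208dd98, 5f31a7b, de1d263, f98e5ac}.
Reachable from bc04400: {208dd98, 73b5113, bc04400, de1d263, f98e5ac}.
In 5f31a7b's history but not bc04400's: {5f31a7b} — 1 commit.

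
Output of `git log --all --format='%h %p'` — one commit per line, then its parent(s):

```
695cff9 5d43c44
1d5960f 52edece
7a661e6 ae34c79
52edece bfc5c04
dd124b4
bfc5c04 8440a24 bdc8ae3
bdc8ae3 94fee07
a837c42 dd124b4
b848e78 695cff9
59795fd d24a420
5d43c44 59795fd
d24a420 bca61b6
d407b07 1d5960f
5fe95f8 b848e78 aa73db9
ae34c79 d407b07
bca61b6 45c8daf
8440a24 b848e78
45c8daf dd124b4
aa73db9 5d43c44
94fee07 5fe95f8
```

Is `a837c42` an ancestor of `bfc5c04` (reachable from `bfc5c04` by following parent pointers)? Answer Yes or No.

Ancestors of bfc5c04: {45c8daf, 59795fd, 5d43c44, 5fe95f8, 695cff9, 8440a24, 94fee07, aa73db9, b848e78, bca61b6, bdc8ae3, bfc5c04, d24a420, dd124b4}.
a837c42 is not in that set, so it is not an ancestor of bfc5c04.

No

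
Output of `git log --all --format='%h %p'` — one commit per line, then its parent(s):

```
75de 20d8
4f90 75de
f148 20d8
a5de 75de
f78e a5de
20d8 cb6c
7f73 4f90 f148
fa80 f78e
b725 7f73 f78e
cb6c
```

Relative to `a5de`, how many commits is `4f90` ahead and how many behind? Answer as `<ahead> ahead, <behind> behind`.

1 ahead, 1 behind

Reachable from 4f90: {20d8, 4f90, 75de, cb6c}.
Reachable from a5de: {20d8, 75de, a5de, cb6c}.
Only in 4f90's history (ahead): {4f90} — 1.
Only in a5de's history (behind): {a5de} — 1.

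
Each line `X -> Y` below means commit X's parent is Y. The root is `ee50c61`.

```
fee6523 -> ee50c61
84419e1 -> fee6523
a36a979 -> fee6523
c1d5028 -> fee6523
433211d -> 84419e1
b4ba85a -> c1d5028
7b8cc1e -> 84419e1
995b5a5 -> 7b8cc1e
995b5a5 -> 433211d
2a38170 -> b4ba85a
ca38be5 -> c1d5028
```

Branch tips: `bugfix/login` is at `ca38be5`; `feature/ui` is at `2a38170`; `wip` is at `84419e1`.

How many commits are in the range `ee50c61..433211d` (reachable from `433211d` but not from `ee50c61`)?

3

Reachable from 433211d: {433211d, 84419e1, ee50c61, fee6523}.
Reachable from ee50c61: {ee50c61}.
In 433211d's history but not ee50c61's: {433211d, 84419e1, fee6523} — 3 commits.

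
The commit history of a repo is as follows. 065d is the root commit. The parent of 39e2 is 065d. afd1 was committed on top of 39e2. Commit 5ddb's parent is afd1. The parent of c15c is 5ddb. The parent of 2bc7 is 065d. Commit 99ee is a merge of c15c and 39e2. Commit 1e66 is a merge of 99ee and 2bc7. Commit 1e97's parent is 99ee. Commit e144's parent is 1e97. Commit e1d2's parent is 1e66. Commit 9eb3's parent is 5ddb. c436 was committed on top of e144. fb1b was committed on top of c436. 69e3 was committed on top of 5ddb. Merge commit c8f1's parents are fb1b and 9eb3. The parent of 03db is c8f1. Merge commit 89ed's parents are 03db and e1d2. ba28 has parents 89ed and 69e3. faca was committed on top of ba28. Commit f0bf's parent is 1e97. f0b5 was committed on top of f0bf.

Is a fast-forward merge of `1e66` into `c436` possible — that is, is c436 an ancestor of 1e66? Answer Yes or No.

A fast-forward from c436 to 1e66 is possible iff c436 is an ancestor of 1e66.
Ancestors of 1e66: {065d, 1e66, 2bc7, 39e2, 5ddb, 99ee, afd1, c15c}.
c436 is not among them, so fast-forward is not possible.

No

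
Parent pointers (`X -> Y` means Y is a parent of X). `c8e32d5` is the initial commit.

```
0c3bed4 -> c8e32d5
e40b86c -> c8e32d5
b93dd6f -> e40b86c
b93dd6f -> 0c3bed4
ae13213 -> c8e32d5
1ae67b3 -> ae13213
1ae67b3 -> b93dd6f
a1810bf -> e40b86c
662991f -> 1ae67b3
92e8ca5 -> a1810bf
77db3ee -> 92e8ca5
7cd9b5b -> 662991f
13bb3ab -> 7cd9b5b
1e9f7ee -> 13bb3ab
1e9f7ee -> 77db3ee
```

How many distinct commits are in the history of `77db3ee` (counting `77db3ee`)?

5

Walking parent pointers from 77db3ee: reachable set = {77db3ee, 92e8ca5, a1810bf, c8e32d5, e40b86c}.
That is 5 commits.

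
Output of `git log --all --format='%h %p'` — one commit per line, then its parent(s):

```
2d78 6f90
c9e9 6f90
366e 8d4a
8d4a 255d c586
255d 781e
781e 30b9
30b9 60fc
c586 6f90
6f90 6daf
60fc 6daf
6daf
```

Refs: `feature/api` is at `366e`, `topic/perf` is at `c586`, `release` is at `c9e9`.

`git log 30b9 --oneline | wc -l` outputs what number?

Walking parent pointers from 30b9: reachable set = {30b9, 60fc, 6daf}.
That is 3 commits.

3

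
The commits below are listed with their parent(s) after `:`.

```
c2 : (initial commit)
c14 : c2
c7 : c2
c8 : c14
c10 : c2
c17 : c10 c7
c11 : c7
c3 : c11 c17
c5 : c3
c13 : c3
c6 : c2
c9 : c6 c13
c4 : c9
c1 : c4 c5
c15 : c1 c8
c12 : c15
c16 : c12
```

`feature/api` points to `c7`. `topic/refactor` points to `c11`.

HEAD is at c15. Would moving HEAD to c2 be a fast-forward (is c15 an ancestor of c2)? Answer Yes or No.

No

A fast-forward from c15 to c2 is possible iff c15 is an ancestor of c2.
Ancestors of c2: {c2}.
c15 is not among them, so fast-forward is not possible.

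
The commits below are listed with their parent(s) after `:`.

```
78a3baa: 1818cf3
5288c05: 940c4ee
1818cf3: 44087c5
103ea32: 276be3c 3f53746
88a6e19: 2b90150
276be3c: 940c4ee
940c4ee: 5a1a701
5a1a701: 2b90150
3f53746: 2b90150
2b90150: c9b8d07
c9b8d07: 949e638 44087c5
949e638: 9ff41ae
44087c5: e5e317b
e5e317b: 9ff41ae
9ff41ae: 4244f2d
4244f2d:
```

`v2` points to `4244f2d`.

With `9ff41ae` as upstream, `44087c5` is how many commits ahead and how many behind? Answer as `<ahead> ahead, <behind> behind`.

Reachable from 44087c5: {4244f2d, 44087c5, 9ff41ae, e5e317b}.
Reachable from 9ff41ae: {4244f2d, 9ff41ae}.
Only in 44087c5's history (ahead): {44087c5, e5e317b} — 2.
Only in 9ff41ae's history (behind): {} — 0.

2 ahead, 0 behind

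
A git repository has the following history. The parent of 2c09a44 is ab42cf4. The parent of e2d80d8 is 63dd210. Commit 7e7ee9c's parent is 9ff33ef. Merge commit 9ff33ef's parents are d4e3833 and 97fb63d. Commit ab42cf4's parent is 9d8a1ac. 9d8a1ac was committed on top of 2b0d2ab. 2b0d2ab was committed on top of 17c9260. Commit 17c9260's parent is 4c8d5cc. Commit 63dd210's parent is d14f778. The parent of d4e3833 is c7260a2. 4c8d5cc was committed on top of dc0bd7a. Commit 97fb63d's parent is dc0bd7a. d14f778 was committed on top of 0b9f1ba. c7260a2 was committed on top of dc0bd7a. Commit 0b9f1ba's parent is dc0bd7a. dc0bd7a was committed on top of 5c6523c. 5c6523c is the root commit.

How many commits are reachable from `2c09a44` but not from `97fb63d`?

6

Reachable from 2c09a44: {17c9260, 2b0d2ab, 2c09a44, 4c8d5cc, 5c6523c, 9d8a1ac, ab42cf4, dc0bd7a}.
Reachable from 97fb63d: {5c6523c, 97fb63d, dc0bd7a}.
In 2c09a44's history but not 97fb63d's: {17c9260, 2b0d2ab, 2c09a44, 4c8d5cc, 9d8a1ac, ab42cf4} — 6 commits.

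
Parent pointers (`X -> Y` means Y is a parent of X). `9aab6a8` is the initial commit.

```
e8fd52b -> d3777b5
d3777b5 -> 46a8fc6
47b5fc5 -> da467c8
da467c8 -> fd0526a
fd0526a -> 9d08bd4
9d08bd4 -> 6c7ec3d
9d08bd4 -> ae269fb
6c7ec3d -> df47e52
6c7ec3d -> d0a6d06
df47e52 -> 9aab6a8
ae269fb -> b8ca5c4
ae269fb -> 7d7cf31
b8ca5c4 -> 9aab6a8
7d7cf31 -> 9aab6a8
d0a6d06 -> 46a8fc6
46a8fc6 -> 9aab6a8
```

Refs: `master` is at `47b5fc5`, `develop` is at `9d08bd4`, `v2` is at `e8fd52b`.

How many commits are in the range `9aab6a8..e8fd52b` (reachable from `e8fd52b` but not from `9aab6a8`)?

Reachable from e8fd52b: {46a8fc6, 9aab6a8, d3777b5, e8fd52b}.
Reachable from 9aab6a8: {9aab6a8}.
In e8fd52b's history but not 9aab6a8's: {46a8fc6, d3777b5, e8fd52b} — 3 commits.

3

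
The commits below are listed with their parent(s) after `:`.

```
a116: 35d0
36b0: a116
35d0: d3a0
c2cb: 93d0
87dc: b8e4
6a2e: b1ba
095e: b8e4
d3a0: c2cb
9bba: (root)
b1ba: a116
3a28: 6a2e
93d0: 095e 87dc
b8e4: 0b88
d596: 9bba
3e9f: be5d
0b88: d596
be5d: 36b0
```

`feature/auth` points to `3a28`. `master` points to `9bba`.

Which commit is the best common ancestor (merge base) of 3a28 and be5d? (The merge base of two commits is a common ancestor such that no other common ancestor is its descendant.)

a116

Ancestors of 3a28: {095e, 0b88, 35d0, 3a28, 6a2e, 87dc, 93d0, 9bba, a116, b1ba, b8e4, c2cb, d3a0, d596}.
Ancestors of be5d: {095e, 0b88, 35d0, 36b0, 87dc, 93d0, 9bba, a116, b8e4, be5d, c2cb, d3a0, d596}.
Common ancestors: {095e, 0b88, 35d0, 87dc, 93d0, 9bba, a116, b8e4, c2cb, d3a0, d596}.
Among these, a116 is not an ancestor of any other common ancestor — it is the merge base.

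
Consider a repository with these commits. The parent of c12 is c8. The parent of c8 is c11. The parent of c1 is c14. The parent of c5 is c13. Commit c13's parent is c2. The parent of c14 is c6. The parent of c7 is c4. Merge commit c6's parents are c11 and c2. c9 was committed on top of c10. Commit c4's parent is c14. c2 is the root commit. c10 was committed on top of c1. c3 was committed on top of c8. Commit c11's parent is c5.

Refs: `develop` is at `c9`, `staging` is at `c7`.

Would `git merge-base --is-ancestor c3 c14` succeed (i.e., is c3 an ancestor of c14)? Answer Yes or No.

No

Ancestors of c14: {c11, c13, c14, c2, c5, c6}.
c3 is not in that set, so it is not an ancestor of c14.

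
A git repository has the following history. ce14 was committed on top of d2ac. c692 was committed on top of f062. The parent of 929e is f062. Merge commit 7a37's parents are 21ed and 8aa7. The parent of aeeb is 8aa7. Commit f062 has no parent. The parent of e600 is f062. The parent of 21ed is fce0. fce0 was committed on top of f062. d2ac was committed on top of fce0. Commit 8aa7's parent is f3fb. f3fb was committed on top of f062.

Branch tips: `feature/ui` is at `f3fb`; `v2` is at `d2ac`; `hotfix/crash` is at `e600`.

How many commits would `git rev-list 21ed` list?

Walking parent pointers from 21ed: reachable set = {21ed, f062, fce0}.
That is 3 commits.

3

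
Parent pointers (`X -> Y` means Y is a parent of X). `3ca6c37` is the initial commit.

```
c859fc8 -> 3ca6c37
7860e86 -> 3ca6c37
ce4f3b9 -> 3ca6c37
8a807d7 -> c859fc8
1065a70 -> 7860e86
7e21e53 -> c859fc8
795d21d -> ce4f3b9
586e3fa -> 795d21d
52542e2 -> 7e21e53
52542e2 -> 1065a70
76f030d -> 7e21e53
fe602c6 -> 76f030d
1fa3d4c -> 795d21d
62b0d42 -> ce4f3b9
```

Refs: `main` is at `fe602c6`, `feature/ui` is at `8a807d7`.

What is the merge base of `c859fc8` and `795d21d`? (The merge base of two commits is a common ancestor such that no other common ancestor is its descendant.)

Ancestors of c859fc8: {3ca6c37, c859fc8}.
Ancestors of 795d21d: {3ca6c37, 795d21d, ce4f3b9}.
Common ancestors: {3ca6c37}.
The only common ancestor is 3ca6c37, so it is the merge base.

3ca6c37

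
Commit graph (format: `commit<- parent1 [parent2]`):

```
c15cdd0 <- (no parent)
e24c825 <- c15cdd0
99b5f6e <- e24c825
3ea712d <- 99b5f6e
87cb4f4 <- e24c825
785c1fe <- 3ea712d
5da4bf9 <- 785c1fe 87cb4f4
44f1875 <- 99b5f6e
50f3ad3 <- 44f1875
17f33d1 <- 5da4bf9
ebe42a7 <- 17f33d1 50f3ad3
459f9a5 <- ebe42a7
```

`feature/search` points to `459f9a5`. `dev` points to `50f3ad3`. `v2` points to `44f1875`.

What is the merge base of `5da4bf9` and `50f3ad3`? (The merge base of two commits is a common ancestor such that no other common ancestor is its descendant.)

Ancestors of 5da4bf9: {3ea712d, 5da4bf9, 785c1fe, 87cb4f4, 99b5f6e, c15cdd0, e24c825}.
Ancestors of 50f3ad3: {44f1875, 50f3ad3, 99b5f6e, c15cdd0, e24c825}.
Common ancestors: {99b5f6e, c15cdd0, e24c825}.
Among these, 99b5f6e is not an ancestor of any other common ancestor — it is the merge base.

99b5f6e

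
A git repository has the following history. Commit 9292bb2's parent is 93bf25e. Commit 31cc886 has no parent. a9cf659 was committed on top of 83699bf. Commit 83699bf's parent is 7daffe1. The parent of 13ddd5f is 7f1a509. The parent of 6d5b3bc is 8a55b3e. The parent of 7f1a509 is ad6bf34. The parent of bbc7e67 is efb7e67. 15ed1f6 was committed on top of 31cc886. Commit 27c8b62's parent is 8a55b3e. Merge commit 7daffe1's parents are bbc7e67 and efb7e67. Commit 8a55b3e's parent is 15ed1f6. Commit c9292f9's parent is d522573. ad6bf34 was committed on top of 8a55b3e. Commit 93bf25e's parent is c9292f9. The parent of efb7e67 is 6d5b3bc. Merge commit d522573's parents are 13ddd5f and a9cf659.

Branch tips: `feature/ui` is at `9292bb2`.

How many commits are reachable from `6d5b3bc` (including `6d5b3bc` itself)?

4

Walking parent pointers from 6d5b3bc: reachable set = {15ed1f6, 31cc886, 6d5b3bc, 8a55b3e}.
That is 4 commits.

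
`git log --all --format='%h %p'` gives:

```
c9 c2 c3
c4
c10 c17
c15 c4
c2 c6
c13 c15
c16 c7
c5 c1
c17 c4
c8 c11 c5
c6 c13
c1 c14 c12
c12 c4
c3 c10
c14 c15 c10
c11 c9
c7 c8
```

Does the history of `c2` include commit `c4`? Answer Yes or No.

Yes

Ancestors of c2 (commits reachable by following parents): {c13, c15, c2, c4, c6}.
c4 is in that set, so it is an ancestor of c2.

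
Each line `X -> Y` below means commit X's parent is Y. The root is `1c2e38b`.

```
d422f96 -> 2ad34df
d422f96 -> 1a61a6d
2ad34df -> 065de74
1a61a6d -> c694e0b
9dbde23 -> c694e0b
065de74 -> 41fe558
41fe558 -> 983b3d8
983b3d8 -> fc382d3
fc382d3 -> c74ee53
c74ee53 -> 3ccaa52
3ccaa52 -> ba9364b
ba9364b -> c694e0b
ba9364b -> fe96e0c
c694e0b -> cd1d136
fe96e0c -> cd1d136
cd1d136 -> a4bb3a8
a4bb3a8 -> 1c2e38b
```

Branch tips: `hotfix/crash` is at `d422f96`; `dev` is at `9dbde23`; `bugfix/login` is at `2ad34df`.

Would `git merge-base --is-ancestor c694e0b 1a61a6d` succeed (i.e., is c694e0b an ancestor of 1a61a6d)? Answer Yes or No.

Yes

Ancestors of 1a61a6d (commits reachable by following parents): {1a61a6d, 1c2e38b, a4bb3a8, c694e0b, cd1d136}.
c694e0b is in that set, so it is an ancestor of 1a61a6d.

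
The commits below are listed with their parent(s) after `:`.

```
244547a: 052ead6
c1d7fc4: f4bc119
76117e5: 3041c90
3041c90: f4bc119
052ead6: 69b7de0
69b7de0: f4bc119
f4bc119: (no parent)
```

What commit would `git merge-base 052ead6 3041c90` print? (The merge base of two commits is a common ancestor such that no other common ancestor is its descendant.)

f4bc119

Ancestors of 052ead6: {052ead6, 69b7de0, f4bc119}.
Ancestors of 3041c90: {3041c90, f4bc119}.
Common ancestors: {f4bc119}.
The only common ancestor is f4bc119, so it is the merge base.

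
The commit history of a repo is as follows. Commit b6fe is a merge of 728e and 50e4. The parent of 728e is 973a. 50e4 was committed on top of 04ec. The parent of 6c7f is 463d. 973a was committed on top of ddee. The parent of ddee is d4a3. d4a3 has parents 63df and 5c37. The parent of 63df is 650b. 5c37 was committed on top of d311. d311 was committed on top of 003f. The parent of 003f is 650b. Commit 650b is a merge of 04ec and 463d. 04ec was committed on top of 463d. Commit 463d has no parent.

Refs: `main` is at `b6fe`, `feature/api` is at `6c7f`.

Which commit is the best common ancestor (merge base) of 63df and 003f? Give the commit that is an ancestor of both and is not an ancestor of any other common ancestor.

650b

Ancestors of 63df: {04ec, 463d, 63df, 650b}.
Ancestors of 003f: {003f, 04ec, 463d, 650b}.
Common ancestors: {04ec, 463d, 650b}.
Among these, 650b is not an ancestor of any other common ancestor — it is the merge base.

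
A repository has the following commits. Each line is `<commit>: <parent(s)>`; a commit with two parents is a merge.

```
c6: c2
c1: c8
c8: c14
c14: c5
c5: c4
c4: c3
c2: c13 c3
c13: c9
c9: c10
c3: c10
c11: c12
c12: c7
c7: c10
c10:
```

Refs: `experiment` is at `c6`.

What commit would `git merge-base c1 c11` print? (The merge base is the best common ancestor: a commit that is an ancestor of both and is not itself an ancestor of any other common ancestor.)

Ancestors of c1: {c1, c10, c14, c3, c4, c5, c8}.
Ancestors of c11: {c10, c11, c12, c7}.
Common ancestors: {c10}.
The only common ancestor is c10, so it is the merge base.

c10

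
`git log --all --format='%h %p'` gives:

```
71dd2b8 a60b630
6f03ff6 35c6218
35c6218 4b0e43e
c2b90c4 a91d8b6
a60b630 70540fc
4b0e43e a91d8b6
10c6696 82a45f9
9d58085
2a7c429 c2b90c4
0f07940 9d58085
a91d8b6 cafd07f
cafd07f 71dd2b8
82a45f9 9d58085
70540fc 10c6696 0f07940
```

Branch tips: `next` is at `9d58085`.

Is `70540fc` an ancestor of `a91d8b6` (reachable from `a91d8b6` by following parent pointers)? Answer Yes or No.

Ancestors of a91d8b6 (commits reachable by following parents): {0f07940, 10c6696, 70540fc, 71dd2b8, 82a45f9, 9d58085, a60b630, a91d8b6, cafd07f}.
70540fc is in that set, so it is an ancestor of a91d8b6.

Yes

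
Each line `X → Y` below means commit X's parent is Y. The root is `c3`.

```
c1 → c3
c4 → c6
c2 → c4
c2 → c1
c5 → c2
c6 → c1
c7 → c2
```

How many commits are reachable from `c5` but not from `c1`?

4

Reachable from c5: {c1, c2, c3, c4, c5, c6}.
Reachable from c1: {c1, c3}.
In c5's history but not c1's: {c2, c4, c5, c6} — 4 commits.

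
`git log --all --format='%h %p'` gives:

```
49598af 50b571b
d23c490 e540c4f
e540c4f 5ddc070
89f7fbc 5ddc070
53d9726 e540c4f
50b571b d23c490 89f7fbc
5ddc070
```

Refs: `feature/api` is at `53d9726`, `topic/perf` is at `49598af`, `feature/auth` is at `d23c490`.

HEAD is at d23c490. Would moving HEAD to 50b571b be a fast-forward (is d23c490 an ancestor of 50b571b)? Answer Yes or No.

A fast-forward from d23c490 to 50b571b is possible iff d23c490 is an ancestor of 50b571b.
Ancestors of 50b571b: {50b571b, 5ddc070, 89f7fbc, d23c490, e540c4f}.
d23c490 is among them, so fast-forward is possible.

Yes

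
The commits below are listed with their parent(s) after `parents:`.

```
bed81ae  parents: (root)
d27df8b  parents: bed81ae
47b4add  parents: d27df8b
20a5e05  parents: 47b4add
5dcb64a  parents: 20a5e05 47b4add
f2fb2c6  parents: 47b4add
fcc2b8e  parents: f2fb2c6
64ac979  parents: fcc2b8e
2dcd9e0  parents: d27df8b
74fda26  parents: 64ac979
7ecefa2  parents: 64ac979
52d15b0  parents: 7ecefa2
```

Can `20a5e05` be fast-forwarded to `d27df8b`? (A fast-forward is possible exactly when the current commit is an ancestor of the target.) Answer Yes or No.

A fast-forward from 20a5e05 to d27df8b is possible iff 20a5e05 is an ancestor of d27df8b.
Ancestors of d27df8b: {bed81ae, d27df8b}.
20a5e05 is not among them, so fast-forward is not possible.

No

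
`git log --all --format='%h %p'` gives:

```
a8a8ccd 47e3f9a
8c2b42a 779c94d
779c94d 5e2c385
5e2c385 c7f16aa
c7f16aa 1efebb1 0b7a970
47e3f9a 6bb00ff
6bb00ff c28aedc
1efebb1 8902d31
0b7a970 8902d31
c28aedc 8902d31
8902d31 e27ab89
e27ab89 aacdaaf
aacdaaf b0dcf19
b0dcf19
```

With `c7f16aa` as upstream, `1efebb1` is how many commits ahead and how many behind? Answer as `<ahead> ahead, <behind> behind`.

0 ahead, 2 behind

Reachable from 1efebb1: {1efebb1, 8902d31, aacdaaf, b0dcf19, e27ab89}.
Reachable from c7f16aa: {0b7a970, 1efebb1, 8902d31, aacdaaf, b0dcf19, c7f16aa, e27ab89}.
Only in 1efebb1's history (ahead): {} — 0.
Only in c7f16aa's history (behind): {0b7a970, c7f16aa} — 2.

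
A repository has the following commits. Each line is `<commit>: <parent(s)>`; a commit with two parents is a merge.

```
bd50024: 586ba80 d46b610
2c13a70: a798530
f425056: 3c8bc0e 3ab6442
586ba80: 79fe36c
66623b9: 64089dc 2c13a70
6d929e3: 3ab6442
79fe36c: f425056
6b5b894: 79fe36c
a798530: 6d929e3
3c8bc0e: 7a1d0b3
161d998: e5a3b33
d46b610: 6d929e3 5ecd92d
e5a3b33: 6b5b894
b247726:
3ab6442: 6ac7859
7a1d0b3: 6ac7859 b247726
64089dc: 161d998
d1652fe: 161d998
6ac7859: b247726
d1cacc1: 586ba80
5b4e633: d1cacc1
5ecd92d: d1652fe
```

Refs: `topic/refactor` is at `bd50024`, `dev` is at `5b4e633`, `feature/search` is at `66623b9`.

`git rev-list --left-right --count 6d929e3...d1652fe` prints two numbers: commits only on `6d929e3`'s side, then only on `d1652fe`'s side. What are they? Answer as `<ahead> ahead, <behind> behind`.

Reachable from 6d929e3: {3ab6442, 6ac7859, 6d929e3, b247726}.
Reachable from d1652fe: {161d998, 3ab6442, 3c8bc0e, 6ac7859, 6b5b894, 79fe36c, 7a1d0b3, b247726, d1652fe, e5a3b33, f425056}.
Only in 6d929e3's history (ahead): {6d929e3} — 1.
Only in d1652fe's history (behind): {161d998, 3c8bc0e, 6b5b894, 79fe36c, 7a1d0b3, d1652fe, e5a3b33, f425056} — 8.

1 ahead, 8 behind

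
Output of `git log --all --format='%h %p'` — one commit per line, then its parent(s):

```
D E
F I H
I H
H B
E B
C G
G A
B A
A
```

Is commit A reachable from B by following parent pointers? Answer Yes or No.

Yes

Ancestors of B (commits reachable by following parents): {A, B}.
A is in that set, so it is an ancestor of B.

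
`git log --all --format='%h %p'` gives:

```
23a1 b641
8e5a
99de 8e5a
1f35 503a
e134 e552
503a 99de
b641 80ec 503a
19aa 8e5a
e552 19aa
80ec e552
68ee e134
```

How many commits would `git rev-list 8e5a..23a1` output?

Reachable from 23a1: {19aa, 23a1, 503a, 80ec, 8e5a, 99de, b641, e552}.
Reachable from 8e5a: {8e5a}.
In 23a1's history but not 8e5a's: {19aa, 23a1, 503a, 80ec, 99de, b641, e552} — 7 commits.

7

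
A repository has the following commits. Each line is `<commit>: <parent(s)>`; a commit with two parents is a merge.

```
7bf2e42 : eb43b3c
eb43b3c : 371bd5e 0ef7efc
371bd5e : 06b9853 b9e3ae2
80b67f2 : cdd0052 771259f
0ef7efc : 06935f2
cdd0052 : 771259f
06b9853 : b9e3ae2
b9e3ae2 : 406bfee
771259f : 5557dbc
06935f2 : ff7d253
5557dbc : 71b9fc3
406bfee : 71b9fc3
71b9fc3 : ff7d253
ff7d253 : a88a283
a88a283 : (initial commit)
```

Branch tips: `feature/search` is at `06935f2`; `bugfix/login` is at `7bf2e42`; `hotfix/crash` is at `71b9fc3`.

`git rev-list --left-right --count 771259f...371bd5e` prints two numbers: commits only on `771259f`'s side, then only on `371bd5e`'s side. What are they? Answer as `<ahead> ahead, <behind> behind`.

2 ahead, 4 behind

Reachable from 771259f: {5557dbc, 71b9fc3, 771259f, a88a283, ff7d253}.
Reachable from 371bd5e: {06b9853, 371bd5e, 406bfee, 71b9fc3, a88a283, b9e3ae2, ff7d253}.
Only in 771259f's history (ahead): {5557dbc, 771259f} — 2.
Only in 371bd5e's history (behind): {06b9853, 371bd5e, 406bfee, b9e3ae2} — 4.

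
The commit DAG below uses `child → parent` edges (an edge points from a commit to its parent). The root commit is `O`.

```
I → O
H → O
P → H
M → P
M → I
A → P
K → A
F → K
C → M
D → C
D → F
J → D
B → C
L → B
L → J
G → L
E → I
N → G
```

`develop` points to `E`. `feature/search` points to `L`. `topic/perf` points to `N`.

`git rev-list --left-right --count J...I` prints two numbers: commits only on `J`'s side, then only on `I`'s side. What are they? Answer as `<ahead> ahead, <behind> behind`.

Reachable from J: {A, C, D, F, H, I, J, K, M, O, P}.
Reachable from I: {I, O}.
Only in J's history (ahead): {A, C, D, F, H, J, K, M, P} — 9.
Only in I's history (behind): {} — 0.

9 ahead, 0 behind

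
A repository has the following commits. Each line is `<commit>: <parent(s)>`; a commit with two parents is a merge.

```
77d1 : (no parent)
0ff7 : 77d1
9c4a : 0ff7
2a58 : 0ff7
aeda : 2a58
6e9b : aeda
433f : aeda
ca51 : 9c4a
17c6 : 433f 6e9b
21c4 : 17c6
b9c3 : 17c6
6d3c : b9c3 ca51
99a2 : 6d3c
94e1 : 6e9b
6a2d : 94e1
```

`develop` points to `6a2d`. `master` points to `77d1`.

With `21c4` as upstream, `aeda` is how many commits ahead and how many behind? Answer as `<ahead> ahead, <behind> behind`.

0 ahead, 4 behind

Reachable from aeda: {0ff7, 2a58, 77d1, aeda}.
Reachable from 21c4: {0ff7, 17c6, 21c4, 2a58, 433f, 6e9b, 77d1, aeda}.
Only in aeda's history (ahead): {} — 0.
Only in 21c4's history (behind): {17c6, 21c4, 433f, 6e9b} — 4.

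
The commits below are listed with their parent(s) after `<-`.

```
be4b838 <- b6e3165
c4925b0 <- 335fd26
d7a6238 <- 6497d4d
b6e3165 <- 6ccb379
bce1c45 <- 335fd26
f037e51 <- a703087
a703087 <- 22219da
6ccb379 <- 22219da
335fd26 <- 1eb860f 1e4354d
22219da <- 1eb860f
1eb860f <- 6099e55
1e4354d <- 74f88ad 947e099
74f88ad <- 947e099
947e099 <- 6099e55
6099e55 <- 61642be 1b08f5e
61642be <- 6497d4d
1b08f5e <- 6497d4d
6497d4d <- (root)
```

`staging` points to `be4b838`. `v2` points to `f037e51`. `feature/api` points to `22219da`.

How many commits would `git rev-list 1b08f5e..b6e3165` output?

Reachable from b6e3165: {1b08f5e, 1eb860f, 22219da, 6099e55, 61642be, 6497d4d, 6ccb379, b6e3165}.
Reachable from 1b08f5e: {1b08f5e, 6497d4d}.
In b6e3165's history but not 1b08f5e's: {1eb860f, 22219da, 6099e55, 61642be, 6ccb379, b6e3165} — 6 commits.

6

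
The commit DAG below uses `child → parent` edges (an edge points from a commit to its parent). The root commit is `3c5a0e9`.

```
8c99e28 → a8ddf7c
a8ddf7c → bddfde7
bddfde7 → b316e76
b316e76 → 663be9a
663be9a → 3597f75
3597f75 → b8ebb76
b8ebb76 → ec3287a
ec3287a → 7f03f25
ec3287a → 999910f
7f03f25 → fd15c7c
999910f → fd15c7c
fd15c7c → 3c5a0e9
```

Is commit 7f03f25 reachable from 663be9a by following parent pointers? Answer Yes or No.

Ancestors of 663be9a (commits reachable by following parents): {3597f75, 3c5a0e9, 663be9a, 7f03f25, 999910f, b8ebb76, ec3287a, fd15c7c}.
7f03f25 is in that set, so it is an ancestor of 663be9a.

Yes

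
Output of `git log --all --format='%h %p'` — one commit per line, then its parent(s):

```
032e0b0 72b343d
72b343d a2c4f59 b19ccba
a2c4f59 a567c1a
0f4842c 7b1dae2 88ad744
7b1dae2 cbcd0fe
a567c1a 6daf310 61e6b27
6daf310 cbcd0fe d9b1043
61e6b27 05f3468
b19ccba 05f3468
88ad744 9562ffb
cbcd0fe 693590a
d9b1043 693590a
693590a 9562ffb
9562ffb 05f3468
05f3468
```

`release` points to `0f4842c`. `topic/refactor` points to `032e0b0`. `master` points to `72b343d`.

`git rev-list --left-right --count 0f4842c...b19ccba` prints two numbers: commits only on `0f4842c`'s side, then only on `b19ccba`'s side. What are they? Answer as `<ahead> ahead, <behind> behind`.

6 ahead, 1 behind

Reachable from 0f4842c: {05f3468, 0f4842c, 693590a, 7b1dae2, 88ad744, 9562ffb, cbcd0fe}.
Reachable from b19ccba: {05f3468, b19ccba}.
Only in 0f4842c's history (ahead): {0f4842c, 693590a, 7b1dae2, 88ad744, 9562ffb, cbcd0fe} — 6.
Only in b19ccba's history (behind): {b19ccba} — 1.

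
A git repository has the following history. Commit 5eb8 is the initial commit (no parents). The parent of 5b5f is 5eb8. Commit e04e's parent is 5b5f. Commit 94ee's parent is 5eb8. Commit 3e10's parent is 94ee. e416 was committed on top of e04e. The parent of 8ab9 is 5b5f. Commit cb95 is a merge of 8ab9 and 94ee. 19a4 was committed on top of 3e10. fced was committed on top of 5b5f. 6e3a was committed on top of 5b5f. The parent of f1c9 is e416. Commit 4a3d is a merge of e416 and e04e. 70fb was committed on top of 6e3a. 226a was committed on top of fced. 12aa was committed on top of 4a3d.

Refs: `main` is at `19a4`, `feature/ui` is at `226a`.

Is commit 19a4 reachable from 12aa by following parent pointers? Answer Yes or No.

Ancestors of 12aa: {12aa, 4a3d, 5b5f, 5eb8, e04e, e416}.
19a4 is not in that set, so it is not an ancestor of 12aa.

No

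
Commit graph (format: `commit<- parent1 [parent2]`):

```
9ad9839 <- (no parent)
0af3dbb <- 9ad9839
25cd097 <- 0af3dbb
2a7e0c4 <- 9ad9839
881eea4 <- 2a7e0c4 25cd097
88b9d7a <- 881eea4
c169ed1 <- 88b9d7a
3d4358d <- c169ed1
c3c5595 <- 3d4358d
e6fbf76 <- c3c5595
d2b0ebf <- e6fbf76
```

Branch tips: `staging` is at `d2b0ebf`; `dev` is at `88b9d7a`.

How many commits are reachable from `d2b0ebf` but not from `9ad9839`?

Reachable from d2b0ebf: {0af3dbb, 25cd097, 2a7e0c4, 3d4358d, 881eea4, 88b9d7a, 9ad9839, c169ed1, c3c5595, d2b0ebf, e6fbf76}.
Reachable from 9ad9839: {9ad9839}.
In d2b0ebf's history but not 9ad9839's: {0af3dbb, 25cd097, 2a7e0c4, 3d4358d, 881eea4, 88b9d7a, c169ed1, c3c5595, d2b0ebf, e6fbf76} — 10 commits.

10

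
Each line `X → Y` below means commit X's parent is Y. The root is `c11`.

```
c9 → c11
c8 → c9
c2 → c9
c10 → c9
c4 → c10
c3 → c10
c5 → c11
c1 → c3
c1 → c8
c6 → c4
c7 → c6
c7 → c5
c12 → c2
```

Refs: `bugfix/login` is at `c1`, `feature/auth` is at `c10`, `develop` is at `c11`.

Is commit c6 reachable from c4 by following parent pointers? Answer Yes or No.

Ancestors of c4: {c10, c11, c4, c9}.
c6 is not in that set, so it is not an ancestor of c4.

No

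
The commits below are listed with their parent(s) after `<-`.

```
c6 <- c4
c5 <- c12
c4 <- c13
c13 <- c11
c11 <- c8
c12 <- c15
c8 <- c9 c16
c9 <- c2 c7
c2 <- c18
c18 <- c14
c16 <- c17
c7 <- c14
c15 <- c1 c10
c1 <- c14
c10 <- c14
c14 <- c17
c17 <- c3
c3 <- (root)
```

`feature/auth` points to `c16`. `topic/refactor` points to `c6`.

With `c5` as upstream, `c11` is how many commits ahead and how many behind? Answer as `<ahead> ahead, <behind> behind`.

Reachable from c11: {c11, c14, c16, c17, c18, c2, c3, c7, c8, c9}.
Reachable from c5: {c1, c10, c12, c14, c15, c17, c3, c5}.
Only in c11's history (ahead): {c11, c16, c18, c2, c7, c8, c9} — 7.
Only in c5's history (behind): {c1, c10, c12, c15, c5} — 5.

7 ahead, 5 behind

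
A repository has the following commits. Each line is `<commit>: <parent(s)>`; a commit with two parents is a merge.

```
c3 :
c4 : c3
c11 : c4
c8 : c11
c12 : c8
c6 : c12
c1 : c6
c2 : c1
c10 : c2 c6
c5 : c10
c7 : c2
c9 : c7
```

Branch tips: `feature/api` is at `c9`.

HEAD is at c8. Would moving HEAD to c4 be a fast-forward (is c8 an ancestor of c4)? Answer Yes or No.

No

A fast-forward from c8 to c4 is possible iff c8 is an ancestor of c4.
Ancestors of c4: {c3, c4}.
c8 is not among them, so fast-forward is not possible.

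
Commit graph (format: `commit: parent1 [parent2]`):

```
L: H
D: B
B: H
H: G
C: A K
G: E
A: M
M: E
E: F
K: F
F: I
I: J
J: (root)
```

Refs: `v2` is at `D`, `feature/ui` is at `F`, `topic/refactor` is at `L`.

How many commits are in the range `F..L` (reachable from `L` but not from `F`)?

Reachable from L: {E, F, G, H, I, J, L}.
Reachable from F: {F, I, J}.
In L's history but not F's: {E, G, H, L} — 4 commits.

4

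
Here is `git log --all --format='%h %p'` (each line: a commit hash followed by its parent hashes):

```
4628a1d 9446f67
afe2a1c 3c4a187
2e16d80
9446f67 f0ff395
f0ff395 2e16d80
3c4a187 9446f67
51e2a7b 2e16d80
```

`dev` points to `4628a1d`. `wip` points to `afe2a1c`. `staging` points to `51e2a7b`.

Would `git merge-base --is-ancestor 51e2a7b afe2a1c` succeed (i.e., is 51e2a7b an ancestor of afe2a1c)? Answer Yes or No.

No

Ancestors of afe2a1c: {2e16d80, 3c4a187, 9446f67, afe2a1c, f0ff395}.
51e2a7b is not in that set, so it is not an ancestor of afe2a1c.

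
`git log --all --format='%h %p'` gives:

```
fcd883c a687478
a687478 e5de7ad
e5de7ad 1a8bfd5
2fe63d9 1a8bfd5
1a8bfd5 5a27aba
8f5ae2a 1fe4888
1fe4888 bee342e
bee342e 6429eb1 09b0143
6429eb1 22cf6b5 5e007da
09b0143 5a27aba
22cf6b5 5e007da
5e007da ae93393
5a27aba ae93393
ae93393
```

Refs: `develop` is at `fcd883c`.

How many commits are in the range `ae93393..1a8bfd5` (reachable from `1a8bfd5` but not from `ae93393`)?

Reachable from 1a8bfd5: {1a8bfd5, 5a27aba, ae93393}.
Reachable from ae93393: {ae93393}.
In 1a8bfd5's history but not ae93393's: {1a8bfd5, 5a27aba} — 2 commits.

2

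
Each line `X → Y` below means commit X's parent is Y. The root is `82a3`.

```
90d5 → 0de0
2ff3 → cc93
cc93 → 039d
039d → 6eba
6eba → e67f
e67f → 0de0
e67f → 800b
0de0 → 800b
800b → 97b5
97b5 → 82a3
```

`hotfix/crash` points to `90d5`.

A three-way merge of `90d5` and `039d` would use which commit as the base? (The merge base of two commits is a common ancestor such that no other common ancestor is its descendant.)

0de0

Ancestors of 90d5: {0de0, 800b, 82a3, 90d5, 97b5}.
Ancestors of 039d: {039d, 0de0, 6eba, 800b, 82a3, 97b5, e67f}.
Common ancestors: {0de0, 800b, 82a3, 97b5}.
Among these, 0de0 is not an ancestor of any other common ancestor — it is the merge base.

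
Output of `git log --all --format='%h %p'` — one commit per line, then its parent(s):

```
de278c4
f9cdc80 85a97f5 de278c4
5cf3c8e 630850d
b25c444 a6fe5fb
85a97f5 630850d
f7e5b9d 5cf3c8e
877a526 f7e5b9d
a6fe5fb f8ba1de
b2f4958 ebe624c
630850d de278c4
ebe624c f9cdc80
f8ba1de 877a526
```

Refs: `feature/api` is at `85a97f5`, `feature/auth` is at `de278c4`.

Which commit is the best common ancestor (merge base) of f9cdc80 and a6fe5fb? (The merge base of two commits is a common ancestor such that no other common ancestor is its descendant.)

630850d

Ancestors of f9cdc80: {630850d, 85a97f5, de278c4, f9cdc80}.
Ancestors of a6fe5fb: {5cf3c8e, 630850d, 877a526, a6fe5fb, de278c4, f7e5b9d, f8ba1de}.
Common ancestors: {630850d, de278c4}.
Among these, 630850d is not an ancestor of any other common ancestor — it is the merge base.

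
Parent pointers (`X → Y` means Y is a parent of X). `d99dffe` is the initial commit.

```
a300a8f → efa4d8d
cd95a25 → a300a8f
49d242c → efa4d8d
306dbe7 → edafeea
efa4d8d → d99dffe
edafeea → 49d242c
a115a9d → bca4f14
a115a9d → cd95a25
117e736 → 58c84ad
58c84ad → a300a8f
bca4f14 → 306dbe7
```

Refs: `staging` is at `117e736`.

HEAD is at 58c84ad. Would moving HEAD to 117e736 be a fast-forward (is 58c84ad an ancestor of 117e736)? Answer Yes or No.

A fast-forward from 58c84ad to 117e736 is possible iff 58c84ad is an ancestor of 117e736.
Ancestors of 117e736: {117e736, 58c84ad, a300a8f, d99dffe, efa4d8d}.
58c84ad is among them, so fast-forward is possible.

Yes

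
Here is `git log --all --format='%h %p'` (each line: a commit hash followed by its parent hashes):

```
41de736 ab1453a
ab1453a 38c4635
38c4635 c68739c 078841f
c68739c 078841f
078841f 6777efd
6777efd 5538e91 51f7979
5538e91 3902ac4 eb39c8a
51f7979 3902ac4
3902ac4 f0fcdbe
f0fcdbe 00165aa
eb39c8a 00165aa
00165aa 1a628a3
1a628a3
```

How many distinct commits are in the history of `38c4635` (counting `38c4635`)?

Walking parent pointers from 38c4635: reachable set = {00165aa, 078841f, 1a628a3, 38c4635, 3902ac4, 51f7979, 5538e91, 6777efd, c68739c, eb39c8a, f0fcdbe}.
That is 11 commits.

11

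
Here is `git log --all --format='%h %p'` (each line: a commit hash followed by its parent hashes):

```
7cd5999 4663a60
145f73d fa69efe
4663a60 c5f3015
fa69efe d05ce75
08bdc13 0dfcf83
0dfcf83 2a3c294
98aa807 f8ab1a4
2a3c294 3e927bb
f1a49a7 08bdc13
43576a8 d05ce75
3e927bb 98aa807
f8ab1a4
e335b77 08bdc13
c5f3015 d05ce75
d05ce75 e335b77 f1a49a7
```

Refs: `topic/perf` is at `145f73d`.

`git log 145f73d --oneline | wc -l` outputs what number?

Walking parent pointers from 145f73d: reachable set = {08bdc13, 0dfcf83, 145f73d, 2a3c294, 3e927bb, 98aa807, d05ce75, e335b77, f1a49a7, f8ab1a4, fa69efe}.
That is 11 commits.

11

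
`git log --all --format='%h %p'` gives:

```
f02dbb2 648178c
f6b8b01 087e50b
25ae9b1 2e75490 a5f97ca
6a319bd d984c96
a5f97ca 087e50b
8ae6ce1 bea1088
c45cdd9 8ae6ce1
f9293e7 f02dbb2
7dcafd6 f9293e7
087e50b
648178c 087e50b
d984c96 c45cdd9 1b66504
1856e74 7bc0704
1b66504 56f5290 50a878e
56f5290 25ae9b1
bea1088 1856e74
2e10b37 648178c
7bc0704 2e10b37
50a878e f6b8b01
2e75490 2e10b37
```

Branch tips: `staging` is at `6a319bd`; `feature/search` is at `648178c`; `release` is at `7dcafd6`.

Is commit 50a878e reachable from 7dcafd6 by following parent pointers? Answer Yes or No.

Ancestors of 7dcafd6: {087e50b, 648178c, 7dcafd6, f02dbb2, f9293e7}.
50a878e is not in that set, so it is not an ancestor of 7dcafd6.

No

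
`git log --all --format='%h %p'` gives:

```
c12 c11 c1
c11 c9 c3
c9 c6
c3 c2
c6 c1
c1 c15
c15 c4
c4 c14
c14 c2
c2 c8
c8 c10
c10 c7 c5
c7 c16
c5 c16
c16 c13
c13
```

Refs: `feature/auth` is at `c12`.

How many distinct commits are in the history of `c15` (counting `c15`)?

Walking parent pointers from c15: reachable set = {c10, c13, c14, c15, c16, c2, c4, c5, c7, c8}.
That is 10 commits.

10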